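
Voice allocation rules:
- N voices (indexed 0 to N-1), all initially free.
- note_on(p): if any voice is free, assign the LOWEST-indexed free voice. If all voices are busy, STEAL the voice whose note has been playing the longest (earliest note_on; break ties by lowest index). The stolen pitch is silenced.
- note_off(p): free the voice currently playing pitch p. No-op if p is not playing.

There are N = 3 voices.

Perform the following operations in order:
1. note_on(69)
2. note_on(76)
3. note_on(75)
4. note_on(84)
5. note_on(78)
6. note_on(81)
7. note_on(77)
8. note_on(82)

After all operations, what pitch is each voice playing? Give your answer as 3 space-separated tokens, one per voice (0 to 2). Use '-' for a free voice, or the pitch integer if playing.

Answer: 77 82 81

Derivation:
Op 1: note_on(69): voice 0 is free -> assigned | voices=[69 - -]
Op 2: note_on(76): voice 1 is free -> assigned | voices=[69 76 -]
Op 3: note_on(75): voice 2 is free -> assigned | voices=[69 76 75]
Op 4: note_on(84): all voices busy, STEAL voice 0 (pitch 69, oldest) -> assign | voices=[84 76 75]
Op 5: note_on(78): all voices busy, STEAL voice 1 (pitch 76, oldest) -> assign | voices=[84 78 75]
Op 6: note_on(81): all voices busy, STEAL voice 2 (pitch 75, oldest) -> assign | voices=[84 78 81]
Op 7: note_on(77): all voices busy, STEAL voice 0 (pitch 84, oldest) -> assign | voices=[77 78 81]
Op 8: note_on(82): all voices busy, STEAL voice 1 (pitch 78, oldest) -> assign | voices=[77 82 81]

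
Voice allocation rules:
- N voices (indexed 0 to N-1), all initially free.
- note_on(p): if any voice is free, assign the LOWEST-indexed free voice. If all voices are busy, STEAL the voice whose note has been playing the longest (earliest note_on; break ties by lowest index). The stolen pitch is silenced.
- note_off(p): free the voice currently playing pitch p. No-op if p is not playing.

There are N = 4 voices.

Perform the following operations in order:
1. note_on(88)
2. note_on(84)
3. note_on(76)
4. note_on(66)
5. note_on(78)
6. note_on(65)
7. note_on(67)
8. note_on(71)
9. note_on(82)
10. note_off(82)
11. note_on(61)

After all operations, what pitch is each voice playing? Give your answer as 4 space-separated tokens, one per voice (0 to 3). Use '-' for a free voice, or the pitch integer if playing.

Op 1: note_on(88): voice 0 is free -> assigned | voices=[88 - - -]
Op 2: note_on(84): voice 1 is free -> assigned | voices=[88 84 - -]
Op 3: note_on(76): voice 2 is free -> assigned | voices=[88 84 76 -]
Op 4: note_on(66): voice 3 is free -> assigned | voices=[88 84 76 66]
Op 5: note_on(78): all voices busy, STEAL voice 0 (pitch 88, oldest) -> assign | voices=[78 84 76 66]
Op 6: note_on(65): all voices busy, STEAL voice 1 (pitch 84, oldest) -> assign | voices=[78 65 76 66]
Op 7: note_on(67): all voices busy, STEAL voice 2 (pitch 76, oldest) -> assign | voices=[78 65 67 66]
Op 8: note_on(71): all voices busy, STEAL voice 3 (pitch 66, oldest) -> assign | voices=[78 65 67 71]
Op 9: note_on(82): all voices busy, STEAL voice 0 (pitch 78, oldest) -> assign | voices=[82 65 67 71]
Op 10: note_off(82): free voice 0 | voices=[- 65 67 71]
Op 11: note_on(61): voice 0 is free -> assigned | voices=[61 65 67 71]

Answer: 61 65 67 71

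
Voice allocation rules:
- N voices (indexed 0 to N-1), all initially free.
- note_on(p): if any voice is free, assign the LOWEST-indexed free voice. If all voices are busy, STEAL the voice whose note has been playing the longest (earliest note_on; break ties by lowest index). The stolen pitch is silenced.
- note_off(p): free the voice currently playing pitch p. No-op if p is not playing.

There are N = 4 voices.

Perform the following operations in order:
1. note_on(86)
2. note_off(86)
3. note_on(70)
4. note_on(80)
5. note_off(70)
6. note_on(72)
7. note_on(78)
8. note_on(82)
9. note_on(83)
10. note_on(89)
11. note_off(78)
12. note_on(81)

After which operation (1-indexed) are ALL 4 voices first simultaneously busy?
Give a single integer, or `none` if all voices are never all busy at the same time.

Op 1: note_on(86): voice 0 is free -> assigned | voices=[86 - - -]
Op 2: note_off(86): free voice 0 | voices=[- - - -]
Op 3: note_on(70): voice 0 is free -> assigned | voices=[70 - - -]
Op 4: note_on(80): voice 1 is free -> assigned | voices=[70 80 - -]
Op 5: note_off(70): free voice 0 | voices=[- 80 - -]
Op 6: note_on(72): voice 0 is free -> assigned | voices=[72 80 - -]
Op 7: note_on(78): voice 2 is free -> assigned | voices=[72 80 78 -]
Op 8: note_on(82): voice 3 is free -> assigned | voices=[72 80 78 82]
Op 9: note_on(83): all voices busy, STEAL voice 1 (pitch 80, oldest) -> assign | voices=[72 83 78 82]
Op 10: note_on(89): all voices busy, STEAL voice 0 (pitch 72, oldest) -> assign | voices=[89 83 78 82]
Op 11: note_off(78): free voice 2 | voices=[89 83 - 82]
Op 12: note_on(81): voice 2 is free -> assigned | voices=[89 83 81 82]

Answer: 8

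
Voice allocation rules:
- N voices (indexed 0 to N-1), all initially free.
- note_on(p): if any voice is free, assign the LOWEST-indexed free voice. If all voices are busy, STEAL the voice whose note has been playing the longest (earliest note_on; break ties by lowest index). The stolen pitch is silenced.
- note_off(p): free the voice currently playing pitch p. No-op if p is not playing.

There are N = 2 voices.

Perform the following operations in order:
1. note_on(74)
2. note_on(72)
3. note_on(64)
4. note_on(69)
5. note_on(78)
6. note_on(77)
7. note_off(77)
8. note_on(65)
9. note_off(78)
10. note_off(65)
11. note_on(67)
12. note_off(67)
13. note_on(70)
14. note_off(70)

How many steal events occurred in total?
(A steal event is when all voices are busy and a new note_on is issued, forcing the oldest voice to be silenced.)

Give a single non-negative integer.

Op 1: note_on(74): voice 0 is free -> assigned | voices=[74 -]
Op 2: note_on(72): voice 1 is free -> assigned | voices=[74 72]
Op 3: note_on(64): all voices busy, STEAL voice 0 (pitch 74, oldest) -> assign | voices=[64 72]
Op 4: note_on(69): all voices busy, STEAL voice 1 (pitch 72, oldest) -> assign | voices=[64 69]
Op 5: note_on(78): all voices busy, STEAL voice 0 (pitch 64, oldest) -> assign | voices=[78 69]
Op 6: note_on(77): all voices busy, STEAL voice 1 (pitch 69, oldest) -> assign | voices=[78 77]
Op 7: note_off(77): free voice 1 | voices=[78 -]
Op 8: note_on(65): voice 1 is free -> assigned | voices=[78 65]
Op 9: note_off(78): free voice 0 | voices=[- 65]
Op 10: note_off(65): free voice 1 | voices=[- -]
Op 11: note_on(67): voice 0 is free -> assigned | voices=[67 -]
Op 12: note_off(67): free voice 0 | voices=[- -]
Op 13: note_on(70): voice 0 is free -> assigned | voices=[70 -]
Op 14: note_off(70): free voice 0 | voices=[- -]

Answer: 4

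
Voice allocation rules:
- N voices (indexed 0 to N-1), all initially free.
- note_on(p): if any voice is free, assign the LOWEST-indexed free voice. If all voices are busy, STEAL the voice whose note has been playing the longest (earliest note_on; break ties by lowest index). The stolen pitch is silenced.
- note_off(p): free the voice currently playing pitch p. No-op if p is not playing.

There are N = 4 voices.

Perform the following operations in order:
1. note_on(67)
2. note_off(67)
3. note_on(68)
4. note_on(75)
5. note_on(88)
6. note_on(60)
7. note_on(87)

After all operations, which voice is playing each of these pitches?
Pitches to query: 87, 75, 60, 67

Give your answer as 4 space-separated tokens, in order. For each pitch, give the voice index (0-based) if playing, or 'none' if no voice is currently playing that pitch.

Answer: 0 1 3 none

Derivation:
Op 1: note_on(67): voice 0 is free -> assigned | voices=[67 - - -]
Op 2: note_off(67): free voice 0 | voices=[- - - -]
Op 3: note_on(68): voice 0 is free -> assigned | voices=[68 - - -]
Op 4: note_on(75): voice 1 is free -> assigned | voices=[68 75 - -]
Op 5: note_on(88): voice 2 is free -> assigned | voices=[68 75 88 -]
Op 6: note_on(60): voice 3 is free -> assigned | voices=[68 75 88 60]
Op 7: note_on(87): all voices busy, STEAL voice 0 (pitch 68, oldest) -> assign | voices=[87 75 88 60]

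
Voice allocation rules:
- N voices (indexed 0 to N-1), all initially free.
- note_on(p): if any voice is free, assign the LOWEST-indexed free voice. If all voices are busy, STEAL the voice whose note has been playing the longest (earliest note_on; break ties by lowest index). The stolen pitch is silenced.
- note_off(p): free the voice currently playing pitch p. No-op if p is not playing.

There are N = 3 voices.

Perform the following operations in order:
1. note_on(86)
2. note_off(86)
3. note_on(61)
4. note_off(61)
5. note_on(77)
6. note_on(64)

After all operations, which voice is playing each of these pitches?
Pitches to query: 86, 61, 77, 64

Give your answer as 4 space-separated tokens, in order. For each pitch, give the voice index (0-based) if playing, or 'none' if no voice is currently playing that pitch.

Answer: none none 0 1

Derivation:
Op 1: note_on(86): voice 0 is free -> assigned | voices=[86 - -]
Op 2: note_off(86): free voice 0 | voices=[- - -]
Op 3: note_on(61): voice 0 is free -> assigned | voices=[61 - -]
Op 4: note_off(61): free voice 0 | voices=[- - -]
Op 5: note_on(77): voice 0 is free -> assigned | voices=[77 - -]
Op 6: note_on(64): voice 1 is free -> assigned | voices=[77 64 -]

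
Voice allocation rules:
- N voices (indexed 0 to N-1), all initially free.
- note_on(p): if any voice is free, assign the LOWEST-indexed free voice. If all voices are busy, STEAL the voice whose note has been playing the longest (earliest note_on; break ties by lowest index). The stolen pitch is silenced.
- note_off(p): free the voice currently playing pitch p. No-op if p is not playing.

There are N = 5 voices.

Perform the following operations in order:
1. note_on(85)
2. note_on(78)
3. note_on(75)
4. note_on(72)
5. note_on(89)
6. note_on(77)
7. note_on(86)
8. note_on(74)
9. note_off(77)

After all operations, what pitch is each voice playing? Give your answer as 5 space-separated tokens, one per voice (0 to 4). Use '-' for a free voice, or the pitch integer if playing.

Answer: - 86 74 72 89

Derivation:
Op 1: note_on(85): voice 0 is free -> assigned | voices=[85 - - - -]
Op 2: note_on(78): voice 1 is free -> assigned | voices=[85 78 - - -]
Op 3: note_on(75): voice 2 is free -> assigned | voices=[85 78 75 - -]
Op 4: note_on(72): voice 3 is free -> assigned | voices=[85 78 75 72 -]
Op 5: note_on(89): voice 4 is free -> assigned | voices=[85 78 75 72 89]
Op 6: note_on(77): all voices busy, STEAL voice 0 (pitch 85, oldest) -> assign | voices=[77 78 75 72 89]
Op 7: note_on(86): all voices busy, STEAL voice 1 (pitch 78, oldest) -> assign | voices=[77 86 75 72 89]
Op 8: note_on(74): all voices busy, STEAL voice 2 (pitch 75, oldest) -> assign | voices=[77 86 74 72 89]
Op 9: note_off(77): free voice 0 | voices=[- 86 74 72 89]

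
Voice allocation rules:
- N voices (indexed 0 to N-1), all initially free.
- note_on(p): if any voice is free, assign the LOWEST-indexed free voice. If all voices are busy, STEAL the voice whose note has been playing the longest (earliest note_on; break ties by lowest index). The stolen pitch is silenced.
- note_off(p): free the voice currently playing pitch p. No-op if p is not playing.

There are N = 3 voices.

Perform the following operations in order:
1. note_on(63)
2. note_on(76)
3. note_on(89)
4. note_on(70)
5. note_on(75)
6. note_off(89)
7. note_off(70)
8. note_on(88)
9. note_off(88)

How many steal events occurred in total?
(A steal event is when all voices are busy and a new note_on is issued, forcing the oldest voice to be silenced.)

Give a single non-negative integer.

Op 1: note_on(63): voice 0 is free -> assigned | voices=[63 - -]
Op 2: note_on(76): voice 1 is free -> assigned | voices=[63 76 -]
Op 3: note_on(89): voice 2 is free -> assigned | voices=[63 76 89]
Op 4: note_on(70): all voices busy, STEAL voice 0 (pitch 63, oldest) -> assign | voices=[70 76 89]
Op 5: note_on(75): all voices busy, STEAL voice 1 (pitch 76, oldest) -> assign | voices=[70 75 89]
Op 6: note_off(89): free voice 2 | voices=[70 75 -]
Op 7: note_off(70): free voice 0 | voices=[- 75 -]
Op 8: note_on(88): voice 0 is free -> assigned | voices=[88 75 -]
Op 9: note_off(88): free voice 0 | voices=[- 75 -]

Answer: 2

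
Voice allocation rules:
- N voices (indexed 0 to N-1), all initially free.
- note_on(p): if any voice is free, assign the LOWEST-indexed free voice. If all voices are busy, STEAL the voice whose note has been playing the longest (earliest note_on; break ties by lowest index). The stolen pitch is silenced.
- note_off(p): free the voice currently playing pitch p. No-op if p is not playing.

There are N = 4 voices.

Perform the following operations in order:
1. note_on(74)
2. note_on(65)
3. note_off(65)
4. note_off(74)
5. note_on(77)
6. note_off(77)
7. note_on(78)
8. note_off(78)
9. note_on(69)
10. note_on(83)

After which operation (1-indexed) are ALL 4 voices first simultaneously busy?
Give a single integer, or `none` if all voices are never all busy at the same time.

Op 1: note_on(74): voice 0 is free -> assigned | voices=[74 - - -]
Op 2: note_on(65): voice 1 is free -> assigned | voices=[74 65 - -]
Op 3: note_off(65): free voice 1 | voices=[74 - - -]
Op 4: note_off(74): free voice 0 | voices=[- - - -]
Op 5: note_on(77): voice 0 is free -> assigned | voices=[77 - - -]
Op 6: note_off(77): free voice 0 | voices=[- - - -]
Op 7: note_on(78): voice 0 is free -> assigned | voices=[78 - - -]
Op 8: note_off(78): free voice 0 | voices=[- - - -]
Op 9: note_on(69): voice 0 is free -> assigned | voices=[69 - - -]
Op 10: note_on(83): voice 1 is free -> assigned | voices=[69 83 - -]

Answer: none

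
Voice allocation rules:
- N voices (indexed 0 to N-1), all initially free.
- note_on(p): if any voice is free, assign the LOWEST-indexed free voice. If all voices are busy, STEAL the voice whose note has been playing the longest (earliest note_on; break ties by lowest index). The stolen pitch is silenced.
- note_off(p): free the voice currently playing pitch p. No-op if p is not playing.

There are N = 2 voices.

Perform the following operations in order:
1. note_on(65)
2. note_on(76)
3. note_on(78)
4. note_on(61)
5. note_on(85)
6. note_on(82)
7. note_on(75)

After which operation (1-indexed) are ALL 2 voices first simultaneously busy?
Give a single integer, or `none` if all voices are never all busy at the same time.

Op 1: note_on(65): voice 0 is free -> assigned | voices=[65 -]
Op 2: note_on(76): voice 1 is free -> assigned | voices=[65 76]
Op 3: note_on(78): all voices busy, STEAL voice 0 (pitch 65, oldest) -> assign | voices=[78 76]
Op 4: note_on(61): all voices busy, STEAL voice 1 (pitch 76, oldest) -> assign | voices=[78 61]
Op 5: note_on(85): all voices busy, STEAL voice 0 (pitch 78, oldest) -> assign | voices=[85 61]
Op 6: note_on(82): all voices busy, STEAL voice 1 (pitch 61, oldest) -> assign | voices=[85 82]
Op 7: note_on(75): all voices busy, STEAL voice 0 (pitch 85, oldest) -> assign | voices=[75 82]

Answer: 2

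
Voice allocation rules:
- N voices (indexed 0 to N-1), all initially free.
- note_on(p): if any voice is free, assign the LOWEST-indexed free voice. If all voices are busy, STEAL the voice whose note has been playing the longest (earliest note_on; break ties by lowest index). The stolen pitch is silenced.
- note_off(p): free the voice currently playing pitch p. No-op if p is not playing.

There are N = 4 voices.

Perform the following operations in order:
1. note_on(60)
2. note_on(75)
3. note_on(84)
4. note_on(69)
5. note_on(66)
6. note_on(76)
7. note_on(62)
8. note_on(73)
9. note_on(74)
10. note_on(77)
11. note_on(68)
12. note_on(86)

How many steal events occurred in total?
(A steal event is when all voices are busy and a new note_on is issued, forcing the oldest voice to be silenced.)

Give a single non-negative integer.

Op 1: note_on(60): voice 0 is free -> assigned | voices=[60 - - -]
Op 2: note_on(75): voice 1 is free -> assigned | voices=[60 75 - -]
Op 3: note_on(84): voice 2 is free -> assigned | voices=[60 75 84 -]
Op 4: note_on(69): voice 3 is free -> assigned | voices=[60 75 84 69]
Op 5: note_on(66): all voices busy, STEAL voice 0 (pitch 60, oldest) -> assign | voices=[66 75 84 69]
Op 6: note_on(76): all voices busy, STEAL voice 1 (pitch 75, oldest) -> assign | voices=[66 76 84 69]
Op 7: note_on(62): all voices busy, STEAL voice 2 (pitch 84, oldest) -> assign | voices=[66 76 62 69]
Op 8: note_on(73): all voices busy, STEAL voice 3 (pitch 69, oldest) -> assign | voices=[66 76 62 73]
Op 9: note_on(74): all voices busy, STEAL voice 0 (pitch 66, oldest) -> assign | voices=[74 76 62 73]
Op 10: note_on(77): all voices busy, STEAL voice 1 (pitch 76, oldest) -> assign | voices=[74 77 62 73]
Op 11: note_on(68): all voices busy, STEAL voice 2 (pitch 62, oldest) -> assign | voices=[74 77 68 73]
Op 12: note_on(86): all voices busy, STEAL voice 3 (pitch 73, oldest) -> assign | voices=[74 77 68 86]

Answer: 8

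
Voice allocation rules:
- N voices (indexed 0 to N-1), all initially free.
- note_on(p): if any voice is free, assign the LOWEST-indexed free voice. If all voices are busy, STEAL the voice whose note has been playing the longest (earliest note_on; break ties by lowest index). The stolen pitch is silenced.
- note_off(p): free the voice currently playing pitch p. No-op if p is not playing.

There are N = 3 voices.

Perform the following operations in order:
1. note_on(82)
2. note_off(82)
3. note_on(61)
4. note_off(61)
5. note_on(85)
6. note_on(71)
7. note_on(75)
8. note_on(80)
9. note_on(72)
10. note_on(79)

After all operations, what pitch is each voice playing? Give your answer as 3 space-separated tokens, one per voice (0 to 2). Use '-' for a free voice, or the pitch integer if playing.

Answer: 80 72 79

Derivation:
Op 1: note_on(82): voice 0 is free -> assigned | voices=[82 - -]
Op 2: note_off(82): free voice 0 | voices=[- - -]
Op 3: note_on(61): voice 0 is free -> assigned | voices=[61 - -]
Op 4: note_off(61): free voice 0 | voices=[- - -]
Op 5: note_on(85): voice 0 is free -> assigned | voices=[85 - -]
Op 6: note_on(71): voice 1 is free -> assigned | voices=[85 71 -]
Op 7: note_on(75): voice 2 is free -> assigned | voices=[85 71 75]
Op 8: note_on(80): all voices busy, STEAL voice 0 (pitch 85, oldest) -> assign | voices=[80 71 75]
Op 9: note_on(72): all voices busy, STEAL voice 1 (pitch 71, oldest) -> assign | voices=[80 72 75]
Op 10: note_on(79): all voices busy, STEAL voice 2 (pitch 75, oldest) -> assign | voices=[80 72 79]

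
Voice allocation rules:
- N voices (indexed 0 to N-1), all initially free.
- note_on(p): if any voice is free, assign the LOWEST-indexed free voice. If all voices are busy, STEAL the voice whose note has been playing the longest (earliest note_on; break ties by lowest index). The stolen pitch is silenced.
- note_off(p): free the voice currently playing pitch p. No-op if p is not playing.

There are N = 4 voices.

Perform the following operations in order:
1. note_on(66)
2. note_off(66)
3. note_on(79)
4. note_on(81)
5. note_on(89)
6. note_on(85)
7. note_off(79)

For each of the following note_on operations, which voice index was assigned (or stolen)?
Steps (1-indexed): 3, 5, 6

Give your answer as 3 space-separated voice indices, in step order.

Op 1: note_on(66): voice 0 is free -> assigned | voices=[66 - - -]
Op 2: note_off(66): free voice 0 | voices=[- - - -]
Op 3: note_on(79): voice 0 is free -> assigned | voices=[79 - - -]
Op 4: note_on(81): voice 1 is free -> assigned | voices=[79 81 - -]
Op 5: note_on(89): voice 2 is free -> assigned | voices=[79 81 89 -]
Op 6: note_on(85): voice 3 is free -> assigned | voices=[79 81 89 85]
Op 7: note_off(79): free voice 0 | voices=[- 81 89 85]

Answer: 0 2 3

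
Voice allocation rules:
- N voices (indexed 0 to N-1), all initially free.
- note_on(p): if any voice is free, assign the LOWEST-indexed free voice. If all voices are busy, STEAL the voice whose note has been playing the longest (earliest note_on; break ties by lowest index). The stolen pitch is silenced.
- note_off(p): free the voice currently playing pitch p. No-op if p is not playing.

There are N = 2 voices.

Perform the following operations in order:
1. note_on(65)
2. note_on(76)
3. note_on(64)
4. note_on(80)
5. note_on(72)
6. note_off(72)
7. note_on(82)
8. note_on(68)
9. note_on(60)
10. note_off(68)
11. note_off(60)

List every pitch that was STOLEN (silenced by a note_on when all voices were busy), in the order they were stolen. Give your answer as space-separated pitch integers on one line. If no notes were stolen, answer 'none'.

Op 1: note_on(65): voice 0 is free -> assigned | voices=[65 -]
Op 2: note_on(76): voice 1 is free -> assigned | voices=[65 76]
Op 3: note_on(64): all voices busy, STEAL voice 0 (pitch 65, oldest) -> assign | voices=[64 76]
Op 4: note_on(80): all voices busy, STEAL voice 1 (pitch 76, oldest) -> assign | voices=[64 80]
Op 5: note_on(72): all voices busy, STEAL voice 0 (pitch 64, oldest) -> assign | voices=[72 80]
Op 6: note_off(72): free voice 0 | voices=[- 80]
Op 7: note_on(82): voice 0 is free -> assigned | voices=[82 80]
Op 8: note_on(68): all voices busy, STEAL voice 1 (pitch 80, oldest) -> assign | voices=[82 68]
Op 9: note_on(60): all voices busy, STEAL voice 0 (pitch 82, oldest) -> assign | voices=[60 68]
Op 10: note_off(68): free voice 1 | voices=[60 -]
Op 11: note_off(60): free voice 0 | voices=[- -]

Answer: 65 76 64 80 82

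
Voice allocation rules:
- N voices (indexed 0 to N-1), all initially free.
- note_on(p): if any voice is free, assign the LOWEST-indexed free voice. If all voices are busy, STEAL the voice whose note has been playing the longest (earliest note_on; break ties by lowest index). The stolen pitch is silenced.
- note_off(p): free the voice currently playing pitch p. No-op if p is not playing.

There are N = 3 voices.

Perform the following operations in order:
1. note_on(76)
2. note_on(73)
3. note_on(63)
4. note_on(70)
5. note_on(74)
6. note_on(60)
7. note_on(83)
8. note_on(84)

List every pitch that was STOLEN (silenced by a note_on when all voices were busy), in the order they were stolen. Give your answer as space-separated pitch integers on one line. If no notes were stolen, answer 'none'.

Answer: 76 73 63 70 74

Derivation:
Op 1: note_on(76): voice 0 is free -> assigned | voices=[76 - -]
Op 2: note_on(73): voice 1 is free -> assigned | voices=[76 73 -]
Op 3: note_on(63): voice 2 is free -> assigned | voices=[76 73 63]
Op 4: note_on(70): all voices busy, STEAL voice 0 (pitch 76, oldest) -> assign | voices=[70 73 63]
Op 5: note_on(74): all voices busy, STEAL voice 1 (pitch 73, oldest) -> assign | voices=[70 74 63]
Op 6: note_on(60): all voices busy, STEAL voice 2 (pitch 63, oldest) -> assign | voices=[70 74 60]
Op 7: note_on(83): all voices busy, STEAL voice 0 (pitch 70, oldest) -> assign | voices=[83 74 60]
Op 8: note_on(84): all voices busy, STEAL voice 1 (pitch 74, oldest) -> assign | voices=[83 84 60]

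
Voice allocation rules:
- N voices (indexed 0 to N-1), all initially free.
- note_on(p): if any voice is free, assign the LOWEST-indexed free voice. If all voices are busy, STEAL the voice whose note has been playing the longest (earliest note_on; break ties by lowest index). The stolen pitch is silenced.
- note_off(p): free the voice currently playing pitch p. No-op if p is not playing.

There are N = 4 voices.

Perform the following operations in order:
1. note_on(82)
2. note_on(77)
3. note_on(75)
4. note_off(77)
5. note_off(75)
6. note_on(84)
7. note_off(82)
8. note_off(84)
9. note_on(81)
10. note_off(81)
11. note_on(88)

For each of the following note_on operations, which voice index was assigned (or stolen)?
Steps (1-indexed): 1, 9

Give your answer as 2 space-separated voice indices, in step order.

Op 1: note_on(82): voice 0 is free -> assigned | voices=[82 - - -]
Op 2: note_on(77): voice 1 is free -> assigned | voices=[82 77 - -]
Op 3: note_on(75): voice 2 is free -> assigned | voices=[82 77 75 -]
Op 4: note_off(77): free voice 1 | voices=[82 - 75 -]
Op 5: note_off(75): free voice 2 | voices=[82 - - -]
Op 6: note_on(84): voice 1 is free -> assigned | voices=[82 84 - -]
Op 7: note_off(82): free voice 0 | voices=[- 84 - -]
Op 8: note_off(84): free voice 1 | voices=[- - - -]
Op 9: note_on(81): voice 0 is free -> assigned | voices=[81 - - -]
Op 10: note_off(81): free voice 0 | voices=[- - - -]
Op 11: note_on(88): voice 0 is free -> assigned | voices=[88 - - -]

Answer: 0 0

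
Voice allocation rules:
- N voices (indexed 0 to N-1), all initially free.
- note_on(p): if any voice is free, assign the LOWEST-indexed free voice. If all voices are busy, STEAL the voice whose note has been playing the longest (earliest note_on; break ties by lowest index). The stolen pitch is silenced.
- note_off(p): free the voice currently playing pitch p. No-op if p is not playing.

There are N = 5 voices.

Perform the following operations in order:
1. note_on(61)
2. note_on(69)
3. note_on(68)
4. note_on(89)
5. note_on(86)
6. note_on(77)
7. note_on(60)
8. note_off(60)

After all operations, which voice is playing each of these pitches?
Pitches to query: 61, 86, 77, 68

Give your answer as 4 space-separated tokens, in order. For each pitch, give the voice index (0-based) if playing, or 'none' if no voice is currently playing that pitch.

Answer: none 4 0 2

Derivation:
Op 1: note_on(61): voice 0 is free -> assigned | voices=[61 - - - -]
Op 2: note_on(69): voice 1 is free -> assigned | voices=[61 69 - - -]
Op 3: note_on(68): voice 2 is free -> assigned | voices=[61 69 68 - -]
Op 4: note_on(89): voice 3 is free -> assigned | voices=[61 69 68 89 -]
Op 5: note_on(86): voice 4 is free -> assigned | voices=[61 69 68 89 86]
Op 6: note_on(77): all voices busy, STEAL voice 0 (pitch 61, oldest) -> assign | voices=[77 69 68 89 86]
Op 7: note_on(60): all voices busy, STEAL voice 1 (pitch 69, oldest) -> assign | voices=[77 60 68 89 86]
Op 8: note_off(60): free voice 1 | voices=[77 - 68 89 86]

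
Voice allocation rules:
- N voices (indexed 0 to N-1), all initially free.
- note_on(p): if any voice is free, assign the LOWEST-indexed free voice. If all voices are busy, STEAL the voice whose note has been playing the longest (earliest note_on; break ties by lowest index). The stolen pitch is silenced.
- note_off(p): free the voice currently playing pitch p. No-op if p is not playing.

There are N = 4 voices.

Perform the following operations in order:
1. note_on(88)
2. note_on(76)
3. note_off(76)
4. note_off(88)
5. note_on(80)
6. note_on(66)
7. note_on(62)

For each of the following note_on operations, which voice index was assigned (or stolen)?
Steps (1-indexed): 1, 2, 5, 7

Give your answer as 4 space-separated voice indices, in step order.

Answer: 0 1 0 2

Derivation:
Op 1: note_on(88): voice 0 is free -> assigned | voices=[88 - - -]
Op 2: note_on(76): voice 1 is free -> assigned | voices=[88 76 - -]
Op 3: note_off(76): free voice 1 | voices=[88 - - -]
Op 4: note_off(88): free voice 0 | voices=[- - - -]
Op 5: note_on(80): voice 0 is free -> assigned | voices=[80 - - -]
Op 6: note_on(66): voice 1 is free -> assigned | voices=[80 66 - -]
Op 7: note_on(62): voice 2 is free -> assigned | voices=[80 66 62 -]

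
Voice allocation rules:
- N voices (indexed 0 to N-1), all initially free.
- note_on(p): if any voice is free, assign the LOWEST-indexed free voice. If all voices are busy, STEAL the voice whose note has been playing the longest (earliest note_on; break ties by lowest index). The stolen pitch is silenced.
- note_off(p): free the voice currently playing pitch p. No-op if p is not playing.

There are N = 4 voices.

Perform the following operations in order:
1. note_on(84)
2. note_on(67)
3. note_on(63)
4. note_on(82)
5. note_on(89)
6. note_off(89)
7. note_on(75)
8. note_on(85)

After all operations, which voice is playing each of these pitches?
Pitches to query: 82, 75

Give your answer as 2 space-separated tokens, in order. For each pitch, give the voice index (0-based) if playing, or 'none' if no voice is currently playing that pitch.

Op 1: note_on(84): voice 0 is free -> assigned | voices=[84 - - -]
Op 2: note_on(67): voice 1 is free -> assigned | voices=[84 67 - -]
Op 3: note_on(63): voice 2 is free -> assigned | voices=[84 67 63 -]
Op 4: note_on(82): voice 3 is free -> assigned | voices=[84 67 63 82]
Op 5: note_on(89): all voices busy, STEAL voice 0 (pitch 84, oldest) -> assign | voices=[89 67 63 82]
Op 6: note_off(89): free voice 0 | voices=[- 67 63 82]
Op 7: note_on(75): voice 0 is free -> assigned | voices=[75 67 63 82]
Op 8: note_on(85): all voices busy, STEAL voice 1 (pitch 67, oldest) -> assign | voices=[75 85 63 82]

Answer: 3 0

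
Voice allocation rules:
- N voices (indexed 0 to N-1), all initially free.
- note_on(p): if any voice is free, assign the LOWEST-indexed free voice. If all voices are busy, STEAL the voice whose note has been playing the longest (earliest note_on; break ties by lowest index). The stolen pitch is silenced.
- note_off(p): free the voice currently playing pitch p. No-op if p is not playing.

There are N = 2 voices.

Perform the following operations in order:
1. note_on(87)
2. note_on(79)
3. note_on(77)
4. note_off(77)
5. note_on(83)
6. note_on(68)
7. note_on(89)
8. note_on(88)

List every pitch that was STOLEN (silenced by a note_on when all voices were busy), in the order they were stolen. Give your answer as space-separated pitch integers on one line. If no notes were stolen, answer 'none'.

Answer: 87 79 83 68

Derivation:
Op 1: note_on(87): voice 0 is free -> assigned | voices=[87 -]
Op 2: note_on(79): voice 1 is free -> assigned | voices=[87 79]
Op 3: note_on(77): all voices busy, STEAL voice 0 (pitch 87, oldest) -> assign | voices=[77 79]
Op 4: note_off(77): free voice 0 | voices=[- 79]
Op 5: note_on(83): voice 0 is free -> assigned | voices=[83 79]
Op 6: note_on(68): all voices busy, STEAL voice 1 (pitch 79, oldest) -> assign | voices=[83 68]
Op 7: note_on(89): all voices busy, STEAL voice 0 (pitch 83, oldest) -> assign | voices=[89 68]
Op 8: note_on(88): all voices busy, STEAL voice 1 (pitch 68, oldest) -> assign | voices=[89 88]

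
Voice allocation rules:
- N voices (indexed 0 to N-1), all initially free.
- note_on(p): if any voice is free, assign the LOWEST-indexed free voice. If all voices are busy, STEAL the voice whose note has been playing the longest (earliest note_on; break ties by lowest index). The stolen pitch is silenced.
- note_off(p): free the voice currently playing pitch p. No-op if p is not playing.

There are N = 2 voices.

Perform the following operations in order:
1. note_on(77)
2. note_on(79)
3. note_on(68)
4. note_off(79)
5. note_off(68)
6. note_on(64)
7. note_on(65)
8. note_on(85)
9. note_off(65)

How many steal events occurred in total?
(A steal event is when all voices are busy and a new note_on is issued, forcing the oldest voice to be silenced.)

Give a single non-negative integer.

Op 1: note_on(77): voice 0 is free -> assigned | voices=[77 -]
Op 2: note_on(79): voice 1 is free -> assigned | voices=[77 79]
Op 3: note_on(68): all voices busy, STEAL voice 0 (pitch 77, oldest) -> assign | voices=[68 79]
Op 4: note_off(79): free voice 1 | voices=[68 -]
Op 5: note_off(68): free voice 0 | voices=[- -]
Op 6: note_on(64): voice 0 is free -> assigned | voices=[64 -]
Op 7: note_on(65): voice 1 is free -> assigned | voices=[64 65]
Op 8: note_on(85): all voices busy, STEAL voice 0 (pitch 64, oldest) -> assign | voices=[85 65]
Op 9: note_off(65): free voice 1 | voices=[85 -]

Answer: 2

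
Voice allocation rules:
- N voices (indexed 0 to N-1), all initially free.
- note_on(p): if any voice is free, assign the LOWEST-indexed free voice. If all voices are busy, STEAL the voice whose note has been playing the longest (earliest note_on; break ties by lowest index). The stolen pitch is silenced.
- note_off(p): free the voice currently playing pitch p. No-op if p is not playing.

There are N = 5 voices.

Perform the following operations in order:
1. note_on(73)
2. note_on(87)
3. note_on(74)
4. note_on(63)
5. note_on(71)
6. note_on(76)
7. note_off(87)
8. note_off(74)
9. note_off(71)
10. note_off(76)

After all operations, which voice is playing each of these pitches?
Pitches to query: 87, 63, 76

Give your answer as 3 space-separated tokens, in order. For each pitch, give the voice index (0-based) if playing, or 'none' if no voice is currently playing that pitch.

Op 1: note_on(73): voice 0 is free -> assigned | voices=[73 - - - -]
Op 2: note_on(87): voice 1 is free -> assigned | voices=[73 87 - - -]
Op 3: note_on(74): voice 2 is free -> assigned | voices=[73 87 74 - -]
Op 4: note_on(63): voice 3 is free -> assigned | voices=[73 87 74 63 -]
Op 5: note_on(71): voice 4 is free -> assigned | voices=[73 87 74 63 71]
Op 6: note_on(76): all voices busy, STEAL voice 0 (pitch 73, oldest) -> assign | voices=[76 87 74 63 71]
Op 7: note_off(87): free voice 1 | voices=[76 - 74 63 71]
Op 8: note_off(74): free voice 2 | voices=[76 - - 63 71]
Op 9: note_off(71): free voice 4 | voices=[76 - - 63 -]
Op 10: note_off(76): free voice 0 | voices=[- - - 63 -]

Answer: none 3 none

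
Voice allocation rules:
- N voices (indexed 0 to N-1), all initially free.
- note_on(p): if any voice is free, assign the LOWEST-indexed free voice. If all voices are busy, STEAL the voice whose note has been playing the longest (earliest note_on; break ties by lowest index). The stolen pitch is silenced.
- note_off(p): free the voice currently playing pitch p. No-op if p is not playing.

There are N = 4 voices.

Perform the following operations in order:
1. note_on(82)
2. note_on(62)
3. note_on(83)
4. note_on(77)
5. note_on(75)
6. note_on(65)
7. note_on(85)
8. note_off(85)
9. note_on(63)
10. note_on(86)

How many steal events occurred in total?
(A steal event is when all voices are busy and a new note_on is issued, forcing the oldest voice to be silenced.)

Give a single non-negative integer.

Op 1: note_on(82): voice 0 is free -> assigned | voices=[82 - - -]
Op 2: note_on(62): voice 1 is free -> assigned | voices=[82 62 - -]
Op 3: note_on(83): voice 2 is free -> assigned | voices=[82 62 83 -]
Op 4: note_on(77): voice 3 is free -> assigned | voices=[82 62 83 77]
Op 5: note_on(75): all voices busy, STEAL voice 0 (pitch 82, oldest) -> assign | voices=[75 62 83 77]
Op 6: note_on(65): all voices busy, STEAL voice 1 (pitch 62, oldest) -> assign | voices=[75 65 83 77]
Op 7: note_on(85): all voices busy, STEAL voice 2 (pitch 83, oldest) -> assign | voices=[75 65 85 77]
Op 8: note_off(85): free voice 2 | voices=[75 65 - 77]
Op 9: note_on(63): voice 2 is free -> assigned | voices=[75 65 63 77]
Op 10: note_on(86): all voices busy, STEAL voice 3 (pitch 77, oldest) -> assign | voices=[75 65 63 86]

Answer: 4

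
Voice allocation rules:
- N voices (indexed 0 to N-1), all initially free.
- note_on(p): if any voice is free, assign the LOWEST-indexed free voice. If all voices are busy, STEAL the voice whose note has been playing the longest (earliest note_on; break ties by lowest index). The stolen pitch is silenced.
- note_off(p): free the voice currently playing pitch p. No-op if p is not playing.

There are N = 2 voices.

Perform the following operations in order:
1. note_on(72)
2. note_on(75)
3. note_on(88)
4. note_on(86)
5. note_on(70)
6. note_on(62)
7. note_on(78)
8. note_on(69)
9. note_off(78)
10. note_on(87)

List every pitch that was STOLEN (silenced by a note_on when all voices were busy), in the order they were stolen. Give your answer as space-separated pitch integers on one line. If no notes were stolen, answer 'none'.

Op 1: note_on(72): voice 0 is free -> assigned | voices=[72 -]
Op 2: note_on(75): voice 1 is free -> assigned | voices=[72 75]
Op 3: note_on(88): all voices busy, STEAL voice 0 (pitch 72, oldest) -> assign | voices=[88 75]
Op 4: note_on(86): all voices busy, STEAL voice 1 (pitch 75, oldest) -> assign | voices=[88 86]
Op 5: note_on(70): all voices busy, STEAL voice 0 (pitch 88, oldest) -> assign | voices=[70 86]
Op 6: note_on(62): all voices busy, STEAL voice 1 (pitch 86, oldest) -> assign | voices=[70 62]
Op 7: note_on(78): all voices busy, STEAL voice 0 (pitch 70, oldest) -> assign | voices=[78 62]
Op 8: note_on(69): all voices busy, STEAL voice 1 (pitch 62, oldest) -> assign | voices=[78 69]
Op 9: note_off(78): free voice 0 | voices=[- 69]
Op 10: note_on(87): voice 0 is free -> assigned | voices=[87 69]

Answer: 72 75 88 86 70 62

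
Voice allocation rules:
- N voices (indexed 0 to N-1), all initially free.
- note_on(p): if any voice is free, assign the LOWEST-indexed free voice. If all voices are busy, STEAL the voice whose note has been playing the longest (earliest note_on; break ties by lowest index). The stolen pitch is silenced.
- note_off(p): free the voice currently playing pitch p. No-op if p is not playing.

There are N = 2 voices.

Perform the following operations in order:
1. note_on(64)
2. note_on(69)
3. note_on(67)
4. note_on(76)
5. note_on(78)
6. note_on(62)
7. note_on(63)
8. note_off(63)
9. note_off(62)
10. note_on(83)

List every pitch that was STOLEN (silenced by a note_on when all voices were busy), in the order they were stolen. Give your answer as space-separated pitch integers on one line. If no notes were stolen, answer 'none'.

Answer: 64 69 67 76 78

Derivation:
Op 1: note_on(64): voice 0 is free -> assigned | voices=[64 -]
Op 2: note_on(69): voice 1 is free -> assigned | voices=[64 69]
Op 3: note_on(67): all voices busy, STEAL voice 0 (pitch 64, oldest) -> assign | voices=[67 69]
Op 4: note_on(76): all voices busy, STEAL voice 1 (pitch 69, oldest) -> assign | voices=[67 76]
Op 5: note_on(78): all voices busy, STEAL voice 0 (pitch 67, oldest) -> assign | voices=[78 76]
Op 6: note_on(62): all voices busy, STEAL voice 1 (pitch 76, oldest) -> assign | voices=[78 62]
Op 7: note_on(63): all voices busy, STEAL voice 0 (pitch 78, oldest) -> assign | voices=[63 62]
Op 8: note_off(63): free voice 0 | voices=[- 62]
Op 9: note_off(62): free voice 1 | voices=[- -]
Op 10: note_on(83): voice 0 is free -> assigned | voices=[83 -]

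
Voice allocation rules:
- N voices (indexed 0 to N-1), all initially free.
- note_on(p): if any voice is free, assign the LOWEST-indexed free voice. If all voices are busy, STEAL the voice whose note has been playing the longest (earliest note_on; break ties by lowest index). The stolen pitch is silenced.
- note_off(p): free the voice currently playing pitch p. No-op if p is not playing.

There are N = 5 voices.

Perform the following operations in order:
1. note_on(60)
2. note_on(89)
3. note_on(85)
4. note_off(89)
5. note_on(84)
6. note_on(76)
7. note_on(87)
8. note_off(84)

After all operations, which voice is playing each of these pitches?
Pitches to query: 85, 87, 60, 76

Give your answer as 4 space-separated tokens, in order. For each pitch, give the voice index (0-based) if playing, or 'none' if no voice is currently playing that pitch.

Op 1: note_on(60): voice 0 is free -> assigned | voices=[60 - - - -]
Op 2: note_on(89): voice 1 is free -> assigned | voices=[60 89 - - -]
Op 3: note_on(85): voice 2 is free -> assigned | voices=[60 89 85 - -]
Op 4: note_off(89): free voice 1 | voices=[60 - 85 - -]
Op 5: note_on(84): voice 1 is free -> assigned | voices=[60 84 85 - -]
Op 6: note_on(76): voice 3 is free -> assigned | voices=[60 84 85 76 -]
Op 7: note_on(87): voice 4 is free -> assigned | voices=[60 84 85 76 87]
Op 8: note_off(84): free voice 1 | voices=[60 - 85 76 87]

Answer: 2 4 0 3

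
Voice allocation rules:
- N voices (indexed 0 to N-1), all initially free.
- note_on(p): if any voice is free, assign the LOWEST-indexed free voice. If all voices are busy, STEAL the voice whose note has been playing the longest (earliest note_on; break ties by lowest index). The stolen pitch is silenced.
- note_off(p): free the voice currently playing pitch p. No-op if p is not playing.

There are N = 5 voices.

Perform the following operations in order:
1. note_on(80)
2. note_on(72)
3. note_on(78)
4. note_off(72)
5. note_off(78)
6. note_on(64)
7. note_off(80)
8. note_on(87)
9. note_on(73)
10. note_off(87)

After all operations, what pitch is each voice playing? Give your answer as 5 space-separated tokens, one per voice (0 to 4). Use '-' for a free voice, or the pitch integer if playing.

Answer: - 64 73 - -

Derivation:
Op 1: note_on(80): voice 0 is free -> assigned | voices=[80 - - - -]
Op 2: note_on(72): voice 1 is free -> assigned | voices=[80 72 - - -]
Op 3: note_on(78): voice 2 is free -> assigned | voices=[80 72 78 - -]
Op 4: note_off(72): free voice 1 | voices=[80 - 78 - -]
Op 5: note_off(78): free voice 2 | voices=[80 - - - -]
Op 6: note_on(64): voice 1 is free -> assigned | voices=[80 64 - - -]
Op 7: note_off(80): free voice 0 | voices=[- 64 - - -]
Op 8: note_on(87): voice 0 is free -> assigned | voices=[87 64 - - -]
Op 9: note_on(73): voice 2 is free -> assigned | voices=[87 64 73 - -]
Op 10: note_off(87): free voice 0 | voices=[- 64 73 - -]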